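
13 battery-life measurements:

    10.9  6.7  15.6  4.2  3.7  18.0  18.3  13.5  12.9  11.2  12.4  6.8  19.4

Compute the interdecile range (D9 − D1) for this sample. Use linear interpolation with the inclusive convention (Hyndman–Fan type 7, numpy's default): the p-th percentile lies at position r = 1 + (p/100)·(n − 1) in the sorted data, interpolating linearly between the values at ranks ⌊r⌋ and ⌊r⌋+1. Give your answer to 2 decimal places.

13.54

Sorted: 3.7, 4.2, 6.7, 6.8, 10.9, 11.2, 12.4, 12.9, 13.5, 15.6, 18.0, 18.3, 19.4.
n = 13.
P10: r = 2.2; ranks 2–3 are 4.2, 6.7; interpolating gives 4.7.
P90: r = 11.8; ranks 11–12 are 18.0, 18.3; interpolating gives 18.24.
Difference: 18.24 − 4.7 = 13.54.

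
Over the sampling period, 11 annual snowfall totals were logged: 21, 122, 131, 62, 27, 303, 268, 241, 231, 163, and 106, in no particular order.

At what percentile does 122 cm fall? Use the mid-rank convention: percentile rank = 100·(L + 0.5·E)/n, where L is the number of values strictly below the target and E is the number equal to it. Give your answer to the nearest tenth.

40.9

Sorted: 21, 27, 62, 106, 122, 131, 163, 231, 241, 268, 303.
Count below 122: L = 4; count equal: E = 1; n = 11.
Percentile rank = 100·(4 + 0.5·1)/11 = 100·4.5/11 = 40.91.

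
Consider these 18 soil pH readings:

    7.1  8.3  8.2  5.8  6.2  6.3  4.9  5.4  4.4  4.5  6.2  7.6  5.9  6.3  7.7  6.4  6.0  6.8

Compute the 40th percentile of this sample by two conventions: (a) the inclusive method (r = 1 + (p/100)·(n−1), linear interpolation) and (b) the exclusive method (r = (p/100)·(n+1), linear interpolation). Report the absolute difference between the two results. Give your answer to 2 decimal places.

Sorted: 4.4, 4.5, 4.9, 5.4, 5.8, 5.9, 6.0, 6.2, 6.2, 6.3, 6.3, 6.4, 6.8, 7.1, 7.6, 7.7, 8.2, 8.3.
n = 18.
(a) r = 7.8; between ranks 7 (6.0) and 8 (6.2): 6.16.
(b) r = 7.6; between ranks 7 (6.0) and 8 (6.2): 6.12.
|6.16 − 6.12| = 0.04.

0.04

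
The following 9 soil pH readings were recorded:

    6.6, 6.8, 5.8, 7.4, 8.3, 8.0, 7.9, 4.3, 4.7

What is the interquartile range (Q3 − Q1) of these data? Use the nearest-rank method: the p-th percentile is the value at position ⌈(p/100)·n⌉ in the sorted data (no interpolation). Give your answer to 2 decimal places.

Sorted: 4.3, 4.7, 5.8, 6.6, 6.8, 7.4, 7.9, 8.0, 8.3.
n = 9.
P25: rank ⌈25/100·9⌉ = 3 → 5.8.
P75: rank ⌈75/100·9⌉ = 7 → 7.9.
Difference: 7.9 − 5.8 = 2.1.

2.10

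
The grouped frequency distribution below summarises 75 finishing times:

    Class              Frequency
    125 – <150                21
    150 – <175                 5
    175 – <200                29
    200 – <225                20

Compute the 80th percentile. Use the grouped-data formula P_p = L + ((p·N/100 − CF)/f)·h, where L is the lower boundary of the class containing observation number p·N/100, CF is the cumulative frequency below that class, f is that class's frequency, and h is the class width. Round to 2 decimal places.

206.25

N = 75; target position k = 80/100 · 75 = 60.
Cumulative frequencies: 21, 26, 55, 75.
Observation 60 falls in the class 200 – <225.
L = 200, CF = 55, f = 20, h = 25.
P80 = 200 + ((60 − 55)/20)·25 = 200 + 6.25 = 206.25.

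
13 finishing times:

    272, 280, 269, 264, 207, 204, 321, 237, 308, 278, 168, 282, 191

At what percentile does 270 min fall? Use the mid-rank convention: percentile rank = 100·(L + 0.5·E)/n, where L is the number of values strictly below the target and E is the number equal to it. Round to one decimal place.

Sorted: 168, 191, 204, 207, 237, 264, 269, 272, 278, 280, 282, 308, 321.
Count below 270: L = 7; count equal: E = 0; n = 13.
Percentile rank = 100·(7 + 0.5·0)/13 = 100·7/13 = 53.85.

53.8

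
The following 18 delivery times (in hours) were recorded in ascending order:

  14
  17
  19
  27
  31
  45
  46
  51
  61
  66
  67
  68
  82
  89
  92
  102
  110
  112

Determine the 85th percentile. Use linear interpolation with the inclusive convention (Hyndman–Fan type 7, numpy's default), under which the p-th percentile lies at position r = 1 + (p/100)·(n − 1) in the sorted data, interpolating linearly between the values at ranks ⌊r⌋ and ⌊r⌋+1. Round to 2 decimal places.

n = 18.
r = 1 + (85/100)·(18 − 1) = 1 + 14.45 = 15.45.
Rank 15 is 92 and rank 16 is 102.
Interpolate: 92 + 0.45·(102 − 92) = 92 + 0.45·10 = 96.5.

96.50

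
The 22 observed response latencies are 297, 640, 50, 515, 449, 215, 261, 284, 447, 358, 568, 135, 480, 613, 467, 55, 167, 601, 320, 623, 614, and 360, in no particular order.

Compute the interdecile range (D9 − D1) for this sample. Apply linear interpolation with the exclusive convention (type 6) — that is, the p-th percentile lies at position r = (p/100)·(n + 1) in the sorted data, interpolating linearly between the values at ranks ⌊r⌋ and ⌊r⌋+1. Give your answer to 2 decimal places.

541.30

Sorted: 50, 55, 135, 167, 215, 261, 284, 297, 320, 358, 360, 447, 449, 467, 480, 515, 568, 601, 613, 614, 623, 640.
n = 22.
P10: r = 2.3; ranks 2–3 are 55, 135; interpolating gives 79.
P90: r = 20.7; ranks 20–21 are 614, 623; interpolating gives 620.3.
Difference: 620.3 − 79 = 541.3.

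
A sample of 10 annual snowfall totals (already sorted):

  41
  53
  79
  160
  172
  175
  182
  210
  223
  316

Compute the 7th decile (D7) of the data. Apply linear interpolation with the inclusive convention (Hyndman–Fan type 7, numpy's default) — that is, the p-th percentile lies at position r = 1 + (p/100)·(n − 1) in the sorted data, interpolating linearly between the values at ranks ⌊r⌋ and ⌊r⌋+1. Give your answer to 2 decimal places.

190.40

n = 10.
r = 1 + (70/100)·(10 − 1) = 1 + 6.3 = 7.3.
Rank 7 is 182 and rank 8 is 210.
Interpolate: 182 + 0.3·(210 − 182) = 182 + 0.3·28 = 190.4.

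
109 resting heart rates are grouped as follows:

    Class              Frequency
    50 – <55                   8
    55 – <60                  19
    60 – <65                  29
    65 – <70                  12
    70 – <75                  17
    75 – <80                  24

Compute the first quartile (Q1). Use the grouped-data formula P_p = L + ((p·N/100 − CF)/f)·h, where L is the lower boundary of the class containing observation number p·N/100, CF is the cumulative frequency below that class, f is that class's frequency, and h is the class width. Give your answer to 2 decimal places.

60.04

N = 109; target position k = 25/100 · 109 = 27.25.
Cumulative frequencies: 8, 27, 56, 68, 85, 109.
Observation 27.25 falls in the class 60 – <65.
L = 60, CF = 27, f = 29, h = 5.
P25 = 60 + ((27.25 − 27)/29)·5 = 60 + 0.0431034 = 60.0431.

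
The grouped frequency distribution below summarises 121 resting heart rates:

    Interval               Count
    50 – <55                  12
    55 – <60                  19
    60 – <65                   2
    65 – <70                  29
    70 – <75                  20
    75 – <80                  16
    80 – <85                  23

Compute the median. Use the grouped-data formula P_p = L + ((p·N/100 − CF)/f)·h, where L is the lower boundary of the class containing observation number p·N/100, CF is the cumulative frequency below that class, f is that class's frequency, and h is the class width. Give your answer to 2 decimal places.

N = 121; target position k = 50/100 · 121 = 60.5.
Cumulative frequencies: 12, 31, 33, 62, 82, 98, 121.
Observation 60.5 falls in the class 65 – <70.
L = 65, CF = 33, f = 29, h = 5.
P50 = 65 + ((60.5 − 33)/29)·5 = 65 + 4.74138 = 69.7414.

69.74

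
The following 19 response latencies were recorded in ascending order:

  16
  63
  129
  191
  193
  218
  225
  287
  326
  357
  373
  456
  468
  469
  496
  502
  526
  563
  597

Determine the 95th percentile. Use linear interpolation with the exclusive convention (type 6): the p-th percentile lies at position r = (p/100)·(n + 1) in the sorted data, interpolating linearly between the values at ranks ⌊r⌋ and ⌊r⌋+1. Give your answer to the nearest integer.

597

n = 19.
r = (95/100)·(19 + 1) = 19.
r is an integer, so P95 is the value at rank 19: 597.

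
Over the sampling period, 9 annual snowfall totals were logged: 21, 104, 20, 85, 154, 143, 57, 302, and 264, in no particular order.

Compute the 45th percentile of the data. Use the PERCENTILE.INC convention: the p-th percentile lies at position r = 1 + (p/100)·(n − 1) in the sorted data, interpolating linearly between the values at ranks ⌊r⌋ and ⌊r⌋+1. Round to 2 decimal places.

96.40

Sorted: 20, 21, 57, 85, 104, 143, 154, 264, 302.
n = 9.
r = 1 + (45/100)·(9 − 1) = 1 + 3.6 = 4.6.
Rank 4 is 85 and rank 5 is 104.
Interpolate: 85 + 0.6·(104 − 85) = 85 + 0.6·19 = 96.4.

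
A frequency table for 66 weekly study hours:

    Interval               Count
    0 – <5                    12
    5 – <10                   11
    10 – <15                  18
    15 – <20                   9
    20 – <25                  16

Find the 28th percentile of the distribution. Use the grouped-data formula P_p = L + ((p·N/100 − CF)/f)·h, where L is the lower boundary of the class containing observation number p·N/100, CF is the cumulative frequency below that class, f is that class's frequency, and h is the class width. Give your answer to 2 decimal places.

N = 66; target position k = 28/100 · 66 = 18.48.
Cumulative frequencies: 12, 23, 41, 50, 66.
Observation 18.48 falls in the class 5 – <10.
L = 5, CF = 12, f = 11, h = 5.
P28 = 5 + ((18.48 − 12)/11)·5 = 5 + 2.94545 = 7.94545.

7.95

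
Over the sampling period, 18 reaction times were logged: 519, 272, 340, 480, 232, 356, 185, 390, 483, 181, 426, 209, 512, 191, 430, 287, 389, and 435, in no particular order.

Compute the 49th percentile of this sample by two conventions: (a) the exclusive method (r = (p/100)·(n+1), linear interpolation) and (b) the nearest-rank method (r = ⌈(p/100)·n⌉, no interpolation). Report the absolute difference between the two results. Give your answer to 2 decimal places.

Sorted: 181, 185, 191, 209, 232, 272, 287, 340, 356, 389, 390, 426, 430, 435, 480, 483, 512, 519.
n = 18.
(a) r = 9.31; between ranks 9 (356) and 10 (389): 366.23.
(b) the nearest-rank method: rank 9 → 356.
|366.23 − 356| = 10.23.

10.23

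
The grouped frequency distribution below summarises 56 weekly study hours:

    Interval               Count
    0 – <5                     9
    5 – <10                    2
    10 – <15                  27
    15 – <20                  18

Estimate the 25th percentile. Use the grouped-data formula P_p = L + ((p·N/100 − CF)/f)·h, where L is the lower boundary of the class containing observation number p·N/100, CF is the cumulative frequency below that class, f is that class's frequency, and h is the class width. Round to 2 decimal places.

10.56

N = 56; target position k = 25/100 · 56 = 14.
Cumulative frequencies: 9, 11, 38, 56.
Observation 14 falls in the class 10 – <15.
L = 10, CF = 11, f = 27, h = 5.
P25 = 10 + ((14 − 11)/27)·5 = 10 + 0.555556 = 10.5556.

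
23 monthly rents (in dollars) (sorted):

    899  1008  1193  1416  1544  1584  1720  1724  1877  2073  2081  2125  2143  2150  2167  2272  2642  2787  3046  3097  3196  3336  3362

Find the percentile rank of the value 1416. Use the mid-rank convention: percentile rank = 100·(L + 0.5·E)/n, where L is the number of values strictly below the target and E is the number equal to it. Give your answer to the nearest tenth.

Count below 1416: L = 3; count equal: E = 1; n = 23.
Percentile rank = 100·(3 + 0.5·1)/23 = 100·3.5/23 = 15.22.

15.2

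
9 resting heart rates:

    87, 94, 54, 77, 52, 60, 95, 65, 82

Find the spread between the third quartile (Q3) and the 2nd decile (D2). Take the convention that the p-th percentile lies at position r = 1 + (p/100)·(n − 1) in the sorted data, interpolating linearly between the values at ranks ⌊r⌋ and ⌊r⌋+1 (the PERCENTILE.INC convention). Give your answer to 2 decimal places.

Sorted: 52, 54, 60, 65, 77, 82, 87, 94, 95.
n = 9.
P20: r = 2.6; ranks 2–3 are 54, 60; interpolating gives 57.6.
P75: r = 7 (integer) → 87.
Difference: 87 − 57.6 = 29.4.

29.40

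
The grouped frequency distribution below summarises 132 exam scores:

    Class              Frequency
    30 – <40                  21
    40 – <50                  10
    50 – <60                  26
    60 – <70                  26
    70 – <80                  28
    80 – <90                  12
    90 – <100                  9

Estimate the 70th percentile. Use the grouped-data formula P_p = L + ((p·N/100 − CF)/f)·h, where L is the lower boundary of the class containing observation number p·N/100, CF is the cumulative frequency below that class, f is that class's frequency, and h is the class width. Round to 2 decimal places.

N = 132; target position k = 70/100 · 132 = 92.4.
Cumulative frequencies: 21, 31, 57, 83, 111, 123, 132.
Observation 92.4 falls in the class 70 – <80.
L = 70, CF = 83, f = 28, h = 10.
P70 = 70 + ((92.4 − 83)/28)·10 = 70 + 3.35714 = 73.3571.

73.36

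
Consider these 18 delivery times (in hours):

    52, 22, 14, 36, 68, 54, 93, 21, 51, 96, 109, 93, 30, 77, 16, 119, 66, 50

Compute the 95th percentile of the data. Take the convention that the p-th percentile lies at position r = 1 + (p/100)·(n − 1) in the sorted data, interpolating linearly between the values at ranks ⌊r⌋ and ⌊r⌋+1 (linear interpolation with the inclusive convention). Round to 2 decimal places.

Sorted: 14, 16, 21, 22, 30, 36, 50, 51, 52, 54, 66, 68, 77, 93, 93, 96, 109, 119.
n = 18.
r = 1 + (95/100)·(18 − 1) = 1 + 16.15 = 17.15.
Rank 17 is 109 and rank 18 is 119.
Interpolate: 109 + 0.15·(119 − 109) = 109 + 0.15·10 = 110.5.

110.50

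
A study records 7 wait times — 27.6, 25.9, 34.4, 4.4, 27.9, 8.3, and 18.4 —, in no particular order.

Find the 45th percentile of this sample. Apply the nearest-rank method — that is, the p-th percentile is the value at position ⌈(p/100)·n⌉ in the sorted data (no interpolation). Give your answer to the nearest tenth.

Sorted: 4.4, 8.3, 18.4, 25.9, 27.6, 27.9, 34.4.
n = 7.
Position = ⌈45/100 · 7⌉ = ⌈3.15⌉ = 4.
The value at rank 4 is 25.9.

25.9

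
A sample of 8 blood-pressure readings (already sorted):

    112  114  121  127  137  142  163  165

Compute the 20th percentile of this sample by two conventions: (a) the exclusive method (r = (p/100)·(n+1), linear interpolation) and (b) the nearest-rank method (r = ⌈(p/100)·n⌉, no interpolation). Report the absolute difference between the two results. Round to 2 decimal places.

n = 8.
(a) r = 1.8; between ranks 1 (112) and 2 (114): 113.6.
(b) the nearest-rank method: rank 2 → 114.
|113.6 − 114| = 0.4.

0.40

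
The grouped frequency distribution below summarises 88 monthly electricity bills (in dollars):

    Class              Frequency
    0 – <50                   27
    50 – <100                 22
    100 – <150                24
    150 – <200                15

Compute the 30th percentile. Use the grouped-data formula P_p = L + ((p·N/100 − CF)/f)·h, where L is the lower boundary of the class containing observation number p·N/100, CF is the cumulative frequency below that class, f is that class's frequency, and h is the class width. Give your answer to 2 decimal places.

N = 88; target position k = 30/100 · 88 = 26.4.
Cumulative frequencies: 27, 49, 73, 88.
Observation 26.4 falls in the class 0 – <50.
L = 0, CF = 0, f = 27, h = 50.
P30 = 0 + ((26.4 − 0)/27)·50 = 0 + 48.8889 = 48.8889.

48.89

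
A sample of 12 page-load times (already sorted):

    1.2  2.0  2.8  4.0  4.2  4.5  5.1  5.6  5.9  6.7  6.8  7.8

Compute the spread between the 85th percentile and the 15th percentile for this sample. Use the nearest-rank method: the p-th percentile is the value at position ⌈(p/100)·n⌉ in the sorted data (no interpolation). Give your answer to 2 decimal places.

n = 12.
P15: rank ⌈15/100·12⌉ = 2 → 2.
P85: rank ⌈85/100·12⌉ = 11 → 6.8.
Difference: 6.8 − 2 = 4.8.

4.80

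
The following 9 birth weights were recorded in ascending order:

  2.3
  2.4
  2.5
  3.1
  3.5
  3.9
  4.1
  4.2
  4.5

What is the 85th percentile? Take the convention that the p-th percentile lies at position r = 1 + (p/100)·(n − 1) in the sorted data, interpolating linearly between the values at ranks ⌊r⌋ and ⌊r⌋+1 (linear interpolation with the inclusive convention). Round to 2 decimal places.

n = 9.
r = 1 + (85/100)·(9 − 1) = 1 + 6.8 = 7.8.
Rank 7 is 4.1 and rank 8 is 4.2.
Interpolate: 4.1 + 0.8·(4.2 − 4.1) = 4.1 + 0.8·0.1 = 4.18.

4.18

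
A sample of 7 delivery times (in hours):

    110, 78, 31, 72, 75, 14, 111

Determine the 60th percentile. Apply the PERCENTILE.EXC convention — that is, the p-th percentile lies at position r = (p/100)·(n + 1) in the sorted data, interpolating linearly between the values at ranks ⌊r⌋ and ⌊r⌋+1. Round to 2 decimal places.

Sorted: 14, 31, 72, 75, 78, 110, 111.
n = 7.
r = (60/100)·(7 + 1) = 4.8.
Rank 4 is 75 and rank 5 is 78.
Interpolate: 75 + 0.8·(78 − 75) = 75 + 0.8·3 = 77.4.

77.40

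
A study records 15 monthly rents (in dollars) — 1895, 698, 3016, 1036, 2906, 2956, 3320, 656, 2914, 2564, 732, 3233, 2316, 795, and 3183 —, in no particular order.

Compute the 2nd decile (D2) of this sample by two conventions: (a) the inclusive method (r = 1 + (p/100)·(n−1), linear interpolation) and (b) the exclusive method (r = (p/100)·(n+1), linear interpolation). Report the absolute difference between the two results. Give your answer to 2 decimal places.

Sorted: 656, 698, 732, 795, 1036, 1895, 2316, 2564, 2906, 2914, 2956, 3016, 3183, 3233, 3320.
n = 15.
(a) r = 3.8; between ranks 3 (732) and 4 (795): 782.4.
(b) r = 3.2; between ranks 3 (732) and 4 (795): 744.6.
|782.4 − 744.6| = 37.8.

37.80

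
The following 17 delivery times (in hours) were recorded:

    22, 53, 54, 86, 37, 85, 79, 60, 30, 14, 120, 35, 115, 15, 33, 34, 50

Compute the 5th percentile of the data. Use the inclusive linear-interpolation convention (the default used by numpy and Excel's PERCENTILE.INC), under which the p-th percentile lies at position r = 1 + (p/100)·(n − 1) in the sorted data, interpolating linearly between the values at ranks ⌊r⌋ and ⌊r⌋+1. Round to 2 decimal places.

14.80

Sorted: 14, 15, 22, 30, 33, 34, 35, 37, 50, 53, 54, 60, 79, 85, 86, 115, 120.
n = 17.
r = 1 + (5/100)·(17 − 1) = 1 + 0.8 = 1.8.
Rank 1 is 14 and rank 2 is 15.
Interpolate: 14 + 0.8·(15 − 14) = 14 + 0.8·1 = 14.8.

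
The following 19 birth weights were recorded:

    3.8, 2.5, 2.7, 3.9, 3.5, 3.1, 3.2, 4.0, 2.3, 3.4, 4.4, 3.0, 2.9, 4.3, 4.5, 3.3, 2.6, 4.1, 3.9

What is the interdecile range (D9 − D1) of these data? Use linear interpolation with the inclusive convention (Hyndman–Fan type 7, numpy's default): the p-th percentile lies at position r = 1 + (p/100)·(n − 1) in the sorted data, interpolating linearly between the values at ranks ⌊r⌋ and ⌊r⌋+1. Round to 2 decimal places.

Sorted: 2.3, 2.5, 2.6, 2.7, 2.9, 3.0, 3.1, 3.2, 3.3, 3.4, 3.5, 3.8, 3.9, 3.9, 4.0, 4.1, 4.3, 4.4, 4.5.
n = 19.
P10: r = 2.8; ranks 2–3 are 2.5, 2.6; interpolating gives 2.58.
P90: r = 17.2; ranks 17–18 are 4.3, 4.4; interpolating gives 4.32.
Difference: 4.32 − 2.58 = 1.74.

1.74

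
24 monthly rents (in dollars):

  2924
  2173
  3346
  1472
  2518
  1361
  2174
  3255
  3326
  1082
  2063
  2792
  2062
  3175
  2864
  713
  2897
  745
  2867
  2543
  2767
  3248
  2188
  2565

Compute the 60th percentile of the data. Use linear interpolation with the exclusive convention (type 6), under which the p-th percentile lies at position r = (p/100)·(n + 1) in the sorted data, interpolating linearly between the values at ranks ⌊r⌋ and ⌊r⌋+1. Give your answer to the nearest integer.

Sorted: 713, 745, 1082, 1361, 1472, 2062, 2063, 2173, 2174, 2188, 2518, 2543, 2565, 2767, 2792, 2864, 2867, 2897, 2924, 3175, 3248, 3255, 3326, 3346.
n = 24.
r = (60/100)·(24 + 1) = 15.
r is an integer, so P60 is the value at rank 15: 2792.

2792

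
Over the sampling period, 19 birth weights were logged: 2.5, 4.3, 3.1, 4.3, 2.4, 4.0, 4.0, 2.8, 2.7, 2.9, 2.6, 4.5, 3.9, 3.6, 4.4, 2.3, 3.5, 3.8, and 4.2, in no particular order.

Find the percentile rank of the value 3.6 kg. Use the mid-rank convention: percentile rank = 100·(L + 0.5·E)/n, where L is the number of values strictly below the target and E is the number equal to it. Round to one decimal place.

50.0

Sorted: 2.3, 2.4, 2.5, 2.6, 2.7, 2.8, 2.9, 3.1, 3.5, 3.6, 3.8, 3.9, 4.0, 4.0, 4.2, 4.3, 4.3, 4.4, 4.5.
Count below 3.6: L = 9; count equal: E = 1; n = 19.
Percentile rank = 100·(9 + 0.5·1)/19 = 100·9.5/19 = 50.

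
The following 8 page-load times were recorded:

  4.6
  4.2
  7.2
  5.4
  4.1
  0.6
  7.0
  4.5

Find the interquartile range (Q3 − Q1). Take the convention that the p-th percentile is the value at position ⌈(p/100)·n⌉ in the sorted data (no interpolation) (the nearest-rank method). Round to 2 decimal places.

Sorted: 0.6, 4.1, 4.2, 4.5, 4.6, 5.4, 7.0, 7.2.
n = 8.
P25: rank ⌈25/100·8⌉ = 2 → 4.1.
P75: rank ⌈75/100·8⌉ = 6 → 5.4.
Difference: 5.4 − 4.1 = 1.3.

1.30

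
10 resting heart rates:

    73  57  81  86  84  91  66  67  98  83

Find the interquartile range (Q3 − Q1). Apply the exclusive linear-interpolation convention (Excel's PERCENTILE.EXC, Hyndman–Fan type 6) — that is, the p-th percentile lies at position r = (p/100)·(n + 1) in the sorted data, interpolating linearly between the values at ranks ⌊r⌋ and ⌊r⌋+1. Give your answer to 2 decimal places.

Sorted: 57, 66, 67, 73, 81, 83, 84, 86, 91, 98.
n = 10.
P25: r = 2.75; ranks 2–3 are 66, 67; interpolating gives 66.75.
P75: r = 8.25; ranks 8–9 are 86, 91; interpolating gives 87.25.
Difference: 87.25 − 66.75 = 20.5.

20.50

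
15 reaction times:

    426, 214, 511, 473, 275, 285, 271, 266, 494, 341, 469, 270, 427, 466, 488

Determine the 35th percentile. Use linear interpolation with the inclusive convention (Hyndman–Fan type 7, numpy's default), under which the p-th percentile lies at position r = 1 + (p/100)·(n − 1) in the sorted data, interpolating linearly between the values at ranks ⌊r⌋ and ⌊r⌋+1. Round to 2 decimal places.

Sorted: 214, 266, 270, 271, 275, 285, 341, 426, 427, 466, 469, 473, 488, 494, 511.
n = 15.
r = 1 + (35/100)·(15 − 1) = 1 + 4.9 = 5.9.
Rank 5 is 275 and rank 6 is 285.
Interpolate: 275 + 0.9·(285 − 275) = 275 + 0.9·10 = 284.

284.00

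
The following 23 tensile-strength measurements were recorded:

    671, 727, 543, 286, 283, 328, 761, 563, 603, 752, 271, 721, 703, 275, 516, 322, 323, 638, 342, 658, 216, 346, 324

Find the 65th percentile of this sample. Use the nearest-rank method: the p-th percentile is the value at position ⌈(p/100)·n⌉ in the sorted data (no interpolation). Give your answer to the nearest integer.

Sorted: 216, 271, 275, 283, 286, 322, 323, 324, 328, 342, 346, 516, 543, 563, 603, 638, 658, 671, 703, 721, 727, 752, 761.
n = 23.
Position = ⌈65/100 · 23⌉ = ⌈14.95⌉ = 15.
The value at rank 15 is 603.

603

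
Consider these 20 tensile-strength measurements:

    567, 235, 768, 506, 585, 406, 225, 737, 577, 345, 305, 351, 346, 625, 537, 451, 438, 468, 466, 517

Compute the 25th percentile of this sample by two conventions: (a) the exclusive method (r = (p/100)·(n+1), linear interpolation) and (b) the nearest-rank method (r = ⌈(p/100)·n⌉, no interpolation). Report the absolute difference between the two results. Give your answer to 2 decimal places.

1.25

Sorted: 225, 235, 305, 345, 346, 351, 406, 438, 451, 466, 468, 506, 517, 537, 567, 577, 585, 625, 737, 768.
n = 20.
(a) r = 5.25; between ranks 5 (346) and 6 (351): 347.25.
(b) the nearest-rank method: rank 5 → 346.
|347.25 − 346| = 1.25.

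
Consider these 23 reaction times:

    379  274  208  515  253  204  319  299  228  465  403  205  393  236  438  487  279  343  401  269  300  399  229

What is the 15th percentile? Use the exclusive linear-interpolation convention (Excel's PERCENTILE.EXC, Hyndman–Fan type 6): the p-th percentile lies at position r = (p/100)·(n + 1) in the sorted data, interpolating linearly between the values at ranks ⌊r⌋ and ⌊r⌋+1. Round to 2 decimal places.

Sorted: 204, 205, 208, 228, 229, 236, 253, 269, 274, 279, 299, 300, 319, 343, 379, 393, 399, 401, 403, 438, 465, 487, 515.
n = 23.
r = (15/100)·(23 + 1) = 3.6.
Rank 3 is 208 and rank 4 is 228.
Interpolate: 208 + 0.6·(228 − 208) = 208 + 0.6·20 = 220.

220.00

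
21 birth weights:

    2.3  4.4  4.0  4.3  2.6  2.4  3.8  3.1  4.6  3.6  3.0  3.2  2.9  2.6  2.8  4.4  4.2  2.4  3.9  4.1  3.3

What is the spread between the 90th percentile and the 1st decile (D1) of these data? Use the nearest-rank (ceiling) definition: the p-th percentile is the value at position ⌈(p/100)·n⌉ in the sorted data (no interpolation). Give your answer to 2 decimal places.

Sorted: 2.3, 2.4, 2.4, 2.6, 2.6, 2.8, 2.9, 3.0, 3.1, 3.2, 3.3, 3.6, 3.8, 3.9, 4.0, 4.1, 4.2, 4.3, 4.4, 4.4, 4.6.
n = 21.
P10: rank ⌈10/100·21⌉ = 3 → 2.4.
P90: rank ⌈90/100·21⌉ = 19 → 4.4.
Difference: 4.4 − 2.4 = 2.

2.00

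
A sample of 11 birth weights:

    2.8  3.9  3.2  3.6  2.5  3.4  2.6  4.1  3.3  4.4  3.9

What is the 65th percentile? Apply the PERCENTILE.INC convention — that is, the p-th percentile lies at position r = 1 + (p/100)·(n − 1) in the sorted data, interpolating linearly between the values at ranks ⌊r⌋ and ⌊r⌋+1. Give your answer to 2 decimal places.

Sorted: 2.5, 2.6, 2.8, 3.2, 3.3, 3.4, 3.6, 3.9, 3.9, 4.1, 4.4.
n = 11.
r = 1 + (65/100)·(11 − 1) = 1 + 6.5 = 7.5.
Rank 7 is 3.6 and rank 8 is 3.9.
Interpolate: 3.6 + 0.5·(3.9 − 3.6) = 3.6 + 0.5·0.3 = 3.75.

3.75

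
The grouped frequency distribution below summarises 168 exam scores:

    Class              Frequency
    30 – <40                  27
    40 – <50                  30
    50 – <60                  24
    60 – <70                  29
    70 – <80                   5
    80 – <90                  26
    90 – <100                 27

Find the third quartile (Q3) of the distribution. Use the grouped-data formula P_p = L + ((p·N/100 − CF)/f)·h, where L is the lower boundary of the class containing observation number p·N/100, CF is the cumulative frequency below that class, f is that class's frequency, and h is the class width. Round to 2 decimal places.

N = 168; target position k = 75/100 · 168 = 126.
Cumulative frequencies: 27, 57, 81, 110, 115, 141, 168.
Observation 126 falls in the class 80 – <90.
L = 80, CF = 115, f = 26, h = 10.
P75 = 80 + ((126 − 115)/26)·10 = 80 + 4.23077 = 84.2308.

84.23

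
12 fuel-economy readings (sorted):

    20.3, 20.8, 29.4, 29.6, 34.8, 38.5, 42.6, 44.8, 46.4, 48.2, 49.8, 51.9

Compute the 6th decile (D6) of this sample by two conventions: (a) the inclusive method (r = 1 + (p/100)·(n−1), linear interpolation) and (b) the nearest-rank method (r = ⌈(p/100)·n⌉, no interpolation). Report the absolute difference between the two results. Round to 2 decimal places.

0.88

n = 12.
(a) r = 7.6; between ranks 7 (42.6) and 8 (44.8): 43.92.
(b) the nearest-rank method: rank 8 → 44.8.
|43.92 − 44.8| = 0.88.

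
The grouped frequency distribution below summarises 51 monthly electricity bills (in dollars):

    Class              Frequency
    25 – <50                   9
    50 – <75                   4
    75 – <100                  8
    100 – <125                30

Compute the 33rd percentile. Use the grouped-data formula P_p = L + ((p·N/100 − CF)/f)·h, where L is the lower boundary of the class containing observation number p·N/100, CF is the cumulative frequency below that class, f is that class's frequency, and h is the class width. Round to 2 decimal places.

N = 51; target position k = 33/100 · 51 = 16.83.
Cumulative frequencies: 9, 13, 21, 51.
Observation 16.83 falls in the class 75 – <100.
L = 75, CF = 13, f = 8, h = 25.
P33 = 75 + ((16.83 − 13)/8)·25 = 75 + 11.9688 = 86.9688.

86.97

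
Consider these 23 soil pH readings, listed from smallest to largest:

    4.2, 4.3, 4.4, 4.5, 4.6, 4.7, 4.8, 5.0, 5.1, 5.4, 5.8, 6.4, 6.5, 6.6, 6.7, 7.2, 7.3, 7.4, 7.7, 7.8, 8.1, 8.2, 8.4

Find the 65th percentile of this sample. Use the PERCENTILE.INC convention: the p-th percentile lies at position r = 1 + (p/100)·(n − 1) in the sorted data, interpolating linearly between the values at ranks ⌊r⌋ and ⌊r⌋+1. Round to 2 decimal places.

6.85

n = 23.
r = 1 + (65/100)·(23 − 1) = 1 + 14.3 = 15.3.
Rank 15 is 6.7 and rank 16 is 7.2.
Interpolate: 6.7 + 0.3·(7.2 − 6.7) = 6.7 + 0.3·0.5 = 6.85.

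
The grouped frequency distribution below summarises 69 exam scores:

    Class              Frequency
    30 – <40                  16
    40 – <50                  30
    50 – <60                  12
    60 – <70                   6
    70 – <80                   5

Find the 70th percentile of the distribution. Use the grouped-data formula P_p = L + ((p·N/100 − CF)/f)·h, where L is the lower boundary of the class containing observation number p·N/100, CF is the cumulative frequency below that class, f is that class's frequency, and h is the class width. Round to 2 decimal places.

51.92

N = 69; target position k = 70/100 · 69 = 48.3.
Cumulative frequencies: 16, 46, 58, 64, 69.
Observation 48.3 falls in the class 50 – <60.
L = 50, CF = 46, f = 12, h = 10.
P70 = 50 + ((48.3 − 46)/12)·10 = 50 + 1.91667 = 51.9167.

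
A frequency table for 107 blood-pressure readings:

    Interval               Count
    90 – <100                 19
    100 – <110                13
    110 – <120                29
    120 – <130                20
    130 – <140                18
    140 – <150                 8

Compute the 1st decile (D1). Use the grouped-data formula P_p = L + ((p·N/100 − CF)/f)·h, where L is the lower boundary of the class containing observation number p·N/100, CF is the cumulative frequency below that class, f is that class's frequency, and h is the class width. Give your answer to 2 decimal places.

95.63

N = 107; target position k = 10/100 · 107 = 10.7.
Cumulative frequencies: 19, 32, 61, 81, 99, 107.
Observation 10.7 falls in the class 90 – <100.
L = 90, CF = 0, f = 19, h = 10.
P10 = 90 + ((10.7 − 0)/19)·10 = 90 + 5.63158 = 95.6316.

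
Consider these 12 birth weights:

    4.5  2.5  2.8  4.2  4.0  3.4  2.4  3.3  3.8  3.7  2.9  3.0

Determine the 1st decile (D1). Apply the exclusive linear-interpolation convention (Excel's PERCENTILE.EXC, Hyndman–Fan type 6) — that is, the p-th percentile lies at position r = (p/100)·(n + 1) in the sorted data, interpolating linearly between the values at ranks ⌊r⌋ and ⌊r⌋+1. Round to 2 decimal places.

Sorted: 2.4, 2.5, 2.8, 2.9, 3.0, 3.3, 3.4, 3.7, 3.8, 4.0, 4.2, 4.5.
n = 12.
r = (10/100)·(12 + 1) = 1.3.
Rank 1 is 2.4 and rank 2 is 2.5.
Interpolate: 2.4 + 0.3·(2.5 − 2.4) = 2.4 + 0.3·0.1 = 2.43.

2.43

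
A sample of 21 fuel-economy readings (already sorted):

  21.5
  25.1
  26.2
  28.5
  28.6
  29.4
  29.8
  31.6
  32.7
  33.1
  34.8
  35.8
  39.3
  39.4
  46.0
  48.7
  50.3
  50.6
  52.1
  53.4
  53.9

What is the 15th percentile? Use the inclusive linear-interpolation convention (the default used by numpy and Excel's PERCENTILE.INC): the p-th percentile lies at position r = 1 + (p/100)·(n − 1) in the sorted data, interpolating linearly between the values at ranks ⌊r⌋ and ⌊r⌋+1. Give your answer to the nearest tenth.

28.5

n = 21.
r = 1 + (15/100)·(21 − 1) = 1 + 3 = 4.
r is an integer, so P15 is the value at rank 4: 28.5.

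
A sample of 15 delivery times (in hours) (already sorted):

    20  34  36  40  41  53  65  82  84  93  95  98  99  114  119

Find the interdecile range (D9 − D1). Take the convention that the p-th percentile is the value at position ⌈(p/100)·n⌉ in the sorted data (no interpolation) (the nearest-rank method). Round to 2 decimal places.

n = 15.
P10: rank ⌈10/100·15⌉ = 2 → 34.
P90: rank ⌈90/100·15⌉ = 14 → 114.
Difference: 114 − 34 = 80.

80.00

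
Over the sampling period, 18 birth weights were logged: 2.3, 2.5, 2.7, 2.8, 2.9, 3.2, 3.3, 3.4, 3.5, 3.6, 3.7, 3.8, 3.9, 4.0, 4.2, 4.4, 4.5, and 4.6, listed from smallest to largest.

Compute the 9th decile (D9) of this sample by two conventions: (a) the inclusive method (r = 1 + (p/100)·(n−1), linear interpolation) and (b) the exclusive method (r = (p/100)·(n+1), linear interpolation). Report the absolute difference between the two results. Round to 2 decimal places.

n = 18.
(a) r = 16.3; between ranks 16 (4.4) and 17 (4.5): 4.43.
(b) r = 17.1; between ranks 17 (4.5) and 18 (4.6): 4.51.
|4.43 − 4.51| = 0.08.

0.08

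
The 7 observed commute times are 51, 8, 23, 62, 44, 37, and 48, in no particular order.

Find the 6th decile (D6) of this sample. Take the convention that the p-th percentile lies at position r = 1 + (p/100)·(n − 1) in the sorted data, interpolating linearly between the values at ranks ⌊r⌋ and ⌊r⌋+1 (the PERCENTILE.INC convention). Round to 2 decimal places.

Sorted: 8, 23, 37, 44, 48, 51, 62.
n = 7.
r = 1 + (60/100)·(7 − 1) = 1 + 3.6 = 4.6.
Rank 4 is 44 and rank 5 is 48.
Interpolate: 44 + 0.6·(48 − 44) = 44 + 0.6·4 = 46.4.

46.40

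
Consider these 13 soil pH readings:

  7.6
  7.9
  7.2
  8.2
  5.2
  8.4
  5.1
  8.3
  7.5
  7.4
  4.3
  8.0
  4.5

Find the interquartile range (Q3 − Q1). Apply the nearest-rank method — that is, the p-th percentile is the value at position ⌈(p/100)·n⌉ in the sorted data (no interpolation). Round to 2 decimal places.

2.80

Sorted: 4.3, 4.5, 5.1, 5.2, 7.2, 7.4, 7.5, 7.6, 7.9, 8.0, 8.2, 8.3, 8.4.
n = 13.
P25: rank ⌈25/100·13⌉ = 4 → 5.2.
P75: rank ⌈75/100·13⌉ = 10 → 8.
Difference: 8 − 5.2 = 2.8.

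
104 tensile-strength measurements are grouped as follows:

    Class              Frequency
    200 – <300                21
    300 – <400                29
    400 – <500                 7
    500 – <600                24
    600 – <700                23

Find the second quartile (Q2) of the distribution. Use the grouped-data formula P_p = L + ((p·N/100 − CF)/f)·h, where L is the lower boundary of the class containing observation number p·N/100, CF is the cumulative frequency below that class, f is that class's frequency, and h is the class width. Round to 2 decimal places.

N = 104; target position k = 50/100 · 104 = 52.
Cumulative frequencies: 21, 50, 57, 81, 104.
Observation 52 falls in the class 400 – <500.
L = 400, CF = 50, f = 7, h = 100.
P50 = 400 + ((52 − 50)/7)·100 = 400 + 28.5714 = 428.571.

428.57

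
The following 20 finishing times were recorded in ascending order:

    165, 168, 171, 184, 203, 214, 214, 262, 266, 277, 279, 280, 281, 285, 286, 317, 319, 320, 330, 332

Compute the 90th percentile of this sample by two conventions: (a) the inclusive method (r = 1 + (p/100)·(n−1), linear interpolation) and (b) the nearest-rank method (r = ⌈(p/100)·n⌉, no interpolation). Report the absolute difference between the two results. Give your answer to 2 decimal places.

n = 20.
(a) r = 18.1; between ranks 18 (320) and 19 (330): 321.
(b) the nearest-rank method: rank 18 → 320.
|321 − 320| = 1.

1.00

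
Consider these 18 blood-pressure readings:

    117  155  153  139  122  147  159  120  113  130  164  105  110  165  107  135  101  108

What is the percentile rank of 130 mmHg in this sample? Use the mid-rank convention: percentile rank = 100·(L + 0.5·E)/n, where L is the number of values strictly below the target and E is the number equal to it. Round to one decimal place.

Sorted: 101, 105, 107, 108, 110, 113, 117, 120, 122, 130, 135, 139, 147, 153, 155, 159, 164, 165.
Count below 130: L = 9; count equal: E = 1; n = 18.
Percentile rank = 100·(9 + 0.5·1)/18 = 100·9.5/18 = 52.78.

52.8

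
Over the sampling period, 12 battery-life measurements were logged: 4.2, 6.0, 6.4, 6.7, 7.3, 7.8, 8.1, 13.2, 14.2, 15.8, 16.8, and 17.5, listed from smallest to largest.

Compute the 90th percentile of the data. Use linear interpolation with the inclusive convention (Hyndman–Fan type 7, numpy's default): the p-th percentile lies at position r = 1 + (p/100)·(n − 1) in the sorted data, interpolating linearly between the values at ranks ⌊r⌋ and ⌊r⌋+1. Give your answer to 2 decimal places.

16.70

n = 12.
r = 1 + (90/100)·(12 − 1) = 1 + 9.9 = 10.9.
Rank 10 is 15.8 and rank 11 is 16.8.
Interpolate: 15.8 + 0.9·(16.8 − 15.8) = 15.8 + 0.9·1 = 16.7.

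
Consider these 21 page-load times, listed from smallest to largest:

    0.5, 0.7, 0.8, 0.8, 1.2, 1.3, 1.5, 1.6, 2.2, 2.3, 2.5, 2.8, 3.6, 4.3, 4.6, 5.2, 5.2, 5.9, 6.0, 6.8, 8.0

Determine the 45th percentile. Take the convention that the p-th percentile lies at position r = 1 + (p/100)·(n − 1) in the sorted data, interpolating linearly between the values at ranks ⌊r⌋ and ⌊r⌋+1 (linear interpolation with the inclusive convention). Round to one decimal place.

n = 21.
r = 1 + (45/100)·(21 − 1) = 1 + 9 = 10.
r is an integer, so P45 is the value at rank 10: 2.3.

2.3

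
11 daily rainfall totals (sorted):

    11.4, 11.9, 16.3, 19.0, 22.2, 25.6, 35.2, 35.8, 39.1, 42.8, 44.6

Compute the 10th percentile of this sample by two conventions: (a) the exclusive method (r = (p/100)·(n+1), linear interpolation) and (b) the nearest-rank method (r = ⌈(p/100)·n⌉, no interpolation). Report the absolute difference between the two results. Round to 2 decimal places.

n = 11.
(a) r = 1.2; between ranks 1 (11.4) and 2 (11.9): 11.5.
(b) the nearest-rank method: rank 2 → 11.9.
|11.5 − 11.9| = 0.4.

0.40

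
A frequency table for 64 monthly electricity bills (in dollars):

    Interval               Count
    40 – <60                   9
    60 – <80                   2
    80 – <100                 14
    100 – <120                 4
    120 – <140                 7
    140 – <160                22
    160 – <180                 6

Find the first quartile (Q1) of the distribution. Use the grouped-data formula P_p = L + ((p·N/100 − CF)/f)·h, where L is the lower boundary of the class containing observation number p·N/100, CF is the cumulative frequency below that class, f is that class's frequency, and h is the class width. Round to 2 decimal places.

87.14

N = 64; target position k = 25/100 · 64 = 16.
Cumulative frequencies: 9, 11, 25, 29, 36, 58, 64.
Observation 16 falls in the class 80 – <100.
L = 80, CF = 11, f = 14, h = 20.
P25 = 80 + ((16 − 11)/14)·20 = 80 + 7.14286 = 87.1429.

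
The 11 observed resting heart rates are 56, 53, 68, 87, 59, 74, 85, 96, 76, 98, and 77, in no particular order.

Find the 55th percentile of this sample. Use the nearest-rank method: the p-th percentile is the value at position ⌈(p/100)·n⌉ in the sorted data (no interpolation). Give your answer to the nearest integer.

77

Sorted: 53, 56, 59, 68, 74, 76, 77, 85, 87, 96, 98.
n = 11.
Position = ⌈55/100 · 11⌉ = ⌈6.05⌉ = 7.
The value at rank 7 is 77.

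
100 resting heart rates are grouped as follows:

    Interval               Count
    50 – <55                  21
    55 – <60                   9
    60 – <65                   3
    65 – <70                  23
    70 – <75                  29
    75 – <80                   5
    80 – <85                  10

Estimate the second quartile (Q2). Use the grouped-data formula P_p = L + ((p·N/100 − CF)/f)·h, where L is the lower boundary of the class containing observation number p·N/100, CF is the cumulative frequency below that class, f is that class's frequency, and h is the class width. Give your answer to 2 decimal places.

N = 100; target position k = 50/100 · 100 = 50.
Cumulative frequencies: 21, 30, 33, 56, 85, 90, 100.
Observation 50 falls in the class 65 – <70.
L = 65, CF = 33, f = 23, h = 5.
P50 = 65 + ((50 − 33)/23)·5 = 65 + 3.69565 = 68.6957.

68.70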